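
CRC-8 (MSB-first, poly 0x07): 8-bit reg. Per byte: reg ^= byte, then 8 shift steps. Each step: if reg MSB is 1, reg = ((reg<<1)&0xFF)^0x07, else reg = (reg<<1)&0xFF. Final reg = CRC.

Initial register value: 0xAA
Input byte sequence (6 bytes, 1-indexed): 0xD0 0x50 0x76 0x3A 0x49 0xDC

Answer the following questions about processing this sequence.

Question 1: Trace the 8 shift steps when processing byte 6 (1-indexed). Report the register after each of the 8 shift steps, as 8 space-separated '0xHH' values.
After byte 1 (0xD0): reg=0x61
After byte 2 (0x50): reg=0x97
After byte 3 (0x76): reg=0xA9
After byte 4 (0x3A): reg=0xF0
After byte 5 (0x49): reg=0x26
Register before byte 6: 0x26
After XOR with byte 0xDC: 0xFA

Answer: 0xF3 0xE1 0xC5 0x8D 0x1D 0x3A 0x74 0xE8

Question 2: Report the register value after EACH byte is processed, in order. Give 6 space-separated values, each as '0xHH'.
0x61 0x97 0xA9 0xF0 0x26 0xE8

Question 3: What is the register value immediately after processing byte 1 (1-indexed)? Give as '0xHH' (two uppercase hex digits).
After byte 1 (0xD0): reg=0x61

Answer: 0x61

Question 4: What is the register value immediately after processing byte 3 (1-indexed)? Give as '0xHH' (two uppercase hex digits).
Answer: 0xA9

Derivation:
After byte 1 (0xD0): reg=0x61
After byte 2 (0x50): reg=0x97
After byte 3 (0x76): reg=0xA9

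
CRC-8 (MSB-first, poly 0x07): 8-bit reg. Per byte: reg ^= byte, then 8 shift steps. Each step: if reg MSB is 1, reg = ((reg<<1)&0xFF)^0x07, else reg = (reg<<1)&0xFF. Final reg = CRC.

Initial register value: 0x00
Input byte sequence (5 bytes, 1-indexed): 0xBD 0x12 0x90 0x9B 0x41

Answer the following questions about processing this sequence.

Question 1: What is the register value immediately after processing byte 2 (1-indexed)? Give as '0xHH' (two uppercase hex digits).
Answer: 0xD8

Derivation:
After byte 1 (0xBD): reg=0x3A
After byte 2 (0x12): reg=0xD8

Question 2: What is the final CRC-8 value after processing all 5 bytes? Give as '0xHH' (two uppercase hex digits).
After byte 1 (0xBD): reg=0x3A
After byte 2 (0x12): reg=0xD8
After byte 3 (0x90): reg=0xFF
After byte 4 (0x9B): reg=0x3B
After byte 5 (0x41): reg=0x61

Answer: 0x61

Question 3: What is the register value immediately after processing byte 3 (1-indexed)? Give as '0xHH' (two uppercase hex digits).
After byte 1 (0xBD): reg=0x3A
After byte 2 (0x12): reg=0xD8
After byte 3 (0x90): reg=0xFF

Answer: 0xFF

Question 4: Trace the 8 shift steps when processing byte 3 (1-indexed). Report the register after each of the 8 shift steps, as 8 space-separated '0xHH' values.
Answer: 0x90 0x27 0x4E 0x9C 0x3F 0x7E 0xFC 0xFF

Derivation:
After byte 1 (0xBD): reg=0x3A
After byte 2 (0x12): reg=0xD8
Register before byte 3: 0xD8
After XOR with byte 0x90: 0x48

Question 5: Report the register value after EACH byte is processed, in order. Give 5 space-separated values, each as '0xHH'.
0x3A 0xD8 0xFF 0x3B 0x61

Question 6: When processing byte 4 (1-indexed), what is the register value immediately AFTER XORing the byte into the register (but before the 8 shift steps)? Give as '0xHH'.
Answer: 0x64

Derivation:
Register before byte 4: 0xFF
Byte 4: 0x9B
0xFF XOR 0x9B = 0x64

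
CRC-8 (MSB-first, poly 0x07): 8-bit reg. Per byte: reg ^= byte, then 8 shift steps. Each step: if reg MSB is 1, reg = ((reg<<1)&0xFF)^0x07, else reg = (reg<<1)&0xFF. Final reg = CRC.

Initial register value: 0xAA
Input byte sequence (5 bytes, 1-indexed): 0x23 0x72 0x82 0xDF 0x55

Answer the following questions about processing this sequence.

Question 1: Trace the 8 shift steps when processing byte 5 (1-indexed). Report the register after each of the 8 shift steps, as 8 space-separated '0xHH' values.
After byte 1 (0x23): reg=0xB6
After byte 2 (0x72): reg=0x52
After byte 3 (0x82): reg=0x3E
After byte 4 (0xDF): reg=0xA9
Register before byte 5: 0xA9
After XOR with byte 0x55: 0xFC

Answer: 0xFF 0xF9 0xF5 0xED 0xDD 0xBD 0x7D 0xFA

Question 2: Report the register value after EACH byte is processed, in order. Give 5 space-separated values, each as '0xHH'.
0xB6 0x52 0x3E 0xA9 0xFA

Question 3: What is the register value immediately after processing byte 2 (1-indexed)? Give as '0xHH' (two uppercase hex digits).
Answer: 0x52

Derivation:
After byte 1 (0x23): reg=0xB6
After byte 2 (0x72): reg=0x52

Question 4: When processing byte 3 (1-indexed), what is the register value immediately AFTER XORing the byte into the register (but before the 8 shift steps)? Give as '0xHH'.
Register before byte 3: 0x52
Byte 3: 0x82
0x52 XOR 0x82 = 0xD0

Answer: 0xD0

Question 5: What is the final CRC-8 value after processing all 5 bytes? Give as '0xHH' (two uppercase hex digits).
Answer: 0xFA

Derivation:
After byte 1 (0x23): reg=0xB6
After byte 2 (0x72): reg=0x52
After byte 3 (0x82): reg=0x3E
After byte 4 (0xDF): reg=0xA9
After byte 5 (0x55): reg=0xFA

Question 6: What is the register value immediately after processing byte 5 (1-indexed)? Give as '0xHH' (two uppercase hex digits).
Answer: 0xFA

Derivation:
After byte 1 (0x23): reg=0xB6
After byte 2 (0x72): reg=0x52
After byte 3 (0x82): reg=0x3E
After byte 4 (0xDF): reg=0xA9
After byte 5 (0x55): reg=0xFA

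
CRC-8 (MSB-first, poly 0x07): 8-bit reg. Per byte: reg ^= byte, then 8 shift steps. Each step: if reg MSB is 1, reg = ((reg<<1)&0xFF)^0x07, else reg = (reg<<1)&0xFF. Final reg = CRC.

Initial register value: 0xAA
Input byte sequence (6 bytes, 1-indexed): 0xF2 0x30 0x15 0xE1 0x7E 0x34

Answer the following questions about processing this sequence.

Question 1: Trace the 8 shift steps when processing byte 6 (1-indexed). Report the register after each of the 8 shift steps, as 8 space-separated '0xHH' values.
After byte 1 (0xF2): reg=0x8F
After byte 2 (0x30): reg=0x34
After byte 3 (0x15): reg=0xE7
After byte 4 (0xE1): reg=0x12
After byte 5 (0x7E): reg=0x03
Register before byte 6: 0x03
After XOR with byte 0x34: 0x37

Answer: 0x6E 0xDC 0xBF 0x79 0xF2 0xE3 0xC1 0x85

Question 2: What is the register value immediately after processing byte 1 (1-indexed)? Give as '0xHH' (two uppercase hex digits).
After byte 1 (0xF2): reg=0x8F

Answer: 0x8F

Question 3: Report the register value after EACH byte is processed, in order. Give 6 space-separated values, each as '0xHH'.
0x8F 0x34 0xE7 0x12 0x03 0x85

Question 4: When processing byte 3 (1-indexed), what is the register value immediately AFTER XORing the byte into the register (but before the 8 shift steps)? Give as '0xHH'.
Register before byte 3: 0x34
Byte 3: 0x15
0x34 XOR 0x15 = 0x21

Answer: 0x21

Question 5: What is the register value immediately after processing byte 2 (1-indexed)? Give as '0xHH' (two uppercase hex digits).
After byte 1 (0xF2): reg=0x8F
After byte 2 (0x30): reg=0x34

Answer: 0x34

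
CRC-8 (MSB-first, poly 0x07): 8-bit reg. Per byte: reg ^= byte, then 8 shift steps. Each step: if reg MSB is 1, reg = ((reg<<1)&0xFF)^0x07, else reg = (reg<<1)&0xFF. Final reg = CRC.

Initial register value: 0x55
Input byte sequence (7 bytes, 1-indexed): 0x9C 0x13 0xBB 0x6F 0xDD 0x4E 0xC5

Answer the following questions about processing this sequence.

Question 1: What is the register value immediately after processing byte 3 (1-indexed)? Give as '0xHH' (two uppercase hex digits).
After byte 1 (0x9C): reg=0x71
After byte 2 (0x13): reg=0x29
After byte 3 (0xBB): reg=0xF7

Answer: 0xF7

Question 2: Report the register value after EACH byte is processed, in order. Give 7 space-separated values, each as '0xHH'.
0x71 0x29 0xF7 0xC1 0x54 0x46 0x80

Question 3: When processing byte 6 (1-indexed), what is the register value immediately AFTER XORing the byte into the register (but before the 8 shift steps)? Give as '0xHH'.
Answer: 0x1A

Derivation:
Register before byte 6: 0x54
Byte 6: 0x4E
0x54 XOR 0x4E = 0x1A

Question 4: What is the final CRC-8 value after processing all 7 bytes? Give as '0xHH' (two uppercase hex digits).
Answer: 0x80

Derivation:
After byte 1 (0x9C): reg=0x71
After byte 2 (0x13): reg=0x29
After byte 3 (0xBB): reg=0xF7
After byte 4 (0x6F): reg=0xC1
After byte 5 (0xDD): reg=0x54
After byte 6 (0x4E): reg=0x46
After byte 7 (0xC5): reg=0x80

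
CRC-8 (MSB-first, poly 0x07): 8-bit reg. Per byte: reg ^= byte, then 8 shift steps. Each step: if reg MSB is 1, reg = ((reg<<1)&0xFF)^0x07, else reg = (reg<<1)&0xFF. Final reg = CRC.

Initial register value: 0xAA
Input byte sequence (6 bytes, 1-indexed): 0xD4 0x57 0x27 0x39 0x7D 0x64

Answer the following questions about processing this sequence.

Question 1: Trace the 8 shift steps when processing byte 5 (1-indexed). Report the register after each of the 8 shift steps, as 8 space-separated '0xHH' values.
Answer: 0xA1 0x45 0x8A 0x13 0x26 0x4C 0x98 0x37

Derivation:
After byte 1 (0xD4): reg=0x7D
After byte 2 (0x57): reg=0xD6
After byte 3 (0x27): reg=0xD9
After byte 4 (0x39): reg=0xAE
Register before byte 5: 0xAE
After XOR with byte 0x7D: 0xD3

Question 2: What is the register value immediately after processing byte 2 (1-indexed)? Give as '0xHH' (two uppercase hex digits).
Answer: 0xD6

Derivation:
After byte 1 (0xD4): reg=0x7D
After byte 2 (0x57): reg=0xD6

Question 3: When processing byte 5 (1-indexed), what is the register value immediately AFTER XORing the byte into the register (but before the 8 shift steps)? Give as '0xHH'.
Answer: 0xD3

Derivation:
Register before byte 5: 0xAE
Byte 5: 0x7D
0xAE XOR 0x7D = 0xD3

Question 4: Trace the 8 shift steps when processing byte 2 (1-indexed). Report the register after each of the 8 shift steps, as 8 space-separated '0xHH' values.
Answer: 0x54 0xA8 0x57 0xAE 0x5B 0xB6 0x6B 0xD6

Derivation:
After byte 1 (0xD4): reg=0x7D
Register before byte 2: 0x7D
After XOR with byte 0x57: 0x2A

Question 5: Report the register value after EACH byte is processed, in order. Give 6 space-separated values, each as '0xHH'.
0x7D 0xD6 0xD9 0xAE 0x37 0xBE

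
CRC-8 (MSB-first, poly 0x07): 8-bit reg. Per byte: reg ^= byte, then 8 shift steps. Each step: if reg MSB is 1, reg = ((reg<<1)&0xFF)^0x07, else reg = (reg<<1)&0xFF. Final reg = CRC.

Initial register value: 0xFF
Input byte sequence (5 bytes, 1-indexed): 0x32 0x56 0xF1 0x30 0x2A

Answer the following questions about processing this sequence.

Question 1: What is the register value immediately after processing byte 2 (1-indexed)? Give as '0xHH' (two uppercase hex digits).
After byte 1 (0x32): reg=0x6D
After byte 2 (0x56): reg=0xA1

Answer: 0xA1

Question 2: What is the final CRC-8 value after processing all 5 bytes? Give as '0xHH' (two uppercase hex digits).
Answer: 0x0B

Derivation:
After byte 1 (0x32): reg=0x6D
After byte 2 (0x56): reg=0xA1
After byte 3 (0xF1): reg=0xB7
After byte 4 (0x30): reg=0x9C
After byte 5 (0x2A): reg=0x0B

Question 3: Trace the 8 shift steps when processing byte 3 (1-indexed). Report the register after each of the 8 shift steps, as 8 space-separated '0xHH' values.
After byte 1 (0x32): reg=0x6D
After byte 2 (0x56): reg=0xA1
Register before byte 3: 0xA1
After XOR with byte 0xF1: 0x50

Answer: 0xA0 0x47 0x8E 0x1B 0x36 0x6C 0xD8 0xB7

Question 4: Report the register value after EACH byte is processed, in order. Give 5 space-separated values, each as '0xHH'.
0x6D 0xA1 0xB7 0x9C 0x0B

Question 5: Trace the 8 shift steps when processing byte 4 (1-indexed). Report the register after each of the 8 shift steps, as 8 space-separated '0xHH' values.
Answer: 0x09 0x12 0x24 0x48 0x90 0x27 0x4E 0x9C

Derivation:
After byte 1 (0x32): reg=0x6D
After byte 2 (0x56): reg=0xA1
After byte 3 (0xF1): reg=0xB7
Register before byte 4: 0xB7
After XOR with byte 0x30: 0x87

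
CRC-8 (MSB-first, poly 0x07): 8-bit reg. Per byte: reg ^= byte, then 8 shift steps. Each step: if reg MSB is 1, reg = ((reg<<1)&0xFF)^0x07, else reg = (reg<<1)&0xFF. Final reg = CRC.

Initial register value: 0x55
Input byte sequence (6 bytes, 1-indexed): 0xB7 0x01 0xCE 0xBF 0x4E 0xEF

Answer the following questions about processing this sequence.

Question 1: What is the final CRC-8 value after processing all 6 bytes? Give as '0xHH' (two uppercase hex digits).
After byte 1 (0xB7): reg=0xA0
After byte 2 (0x01): reg=0x6E
After byte 3 (0xCE): reg=0x69
After byte 4 (0xBF): reg=0x2C
After byte 5 (0x4E): reg=0x29
After byte 6 (0xEF): reg=0x5C

Answer: 0x5C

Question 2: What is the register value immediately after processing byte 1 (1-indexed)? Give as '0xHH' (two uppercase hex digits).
Answer: 0xA0

Derivation:
After byte 1 (0xB7): reg=0xA0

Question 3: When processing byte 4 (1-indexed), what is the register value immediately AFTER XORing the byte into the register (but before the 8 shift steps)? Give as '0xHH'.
Register before byte 4: 0x69
Byte 4: 0xBF
0x69 XOR 0xBF = 0xD6

Answer: 0xD6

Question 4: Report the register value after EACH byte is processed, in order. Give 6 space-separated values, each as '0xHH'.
0xA0 0x6E 0x69 0x2C 0x29 0x5C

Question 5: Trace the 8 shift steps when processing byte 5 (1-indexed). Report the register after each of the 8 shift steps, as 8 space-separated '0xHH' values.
Answer: 0xC4 0x8F 0x19 0x32 0x64 0xC8 0x97 0x29

Derivation:
After byte 1 (0xB7): reg=0xA0
After byte 2 (0x01): reg=0x6E
After byte 3 (0xCE): reg=0x69
After byte 4 (0xBF): reg=0x2C
Register before byte 5: 0x2C
After XOR with byte 0x4E: 0x62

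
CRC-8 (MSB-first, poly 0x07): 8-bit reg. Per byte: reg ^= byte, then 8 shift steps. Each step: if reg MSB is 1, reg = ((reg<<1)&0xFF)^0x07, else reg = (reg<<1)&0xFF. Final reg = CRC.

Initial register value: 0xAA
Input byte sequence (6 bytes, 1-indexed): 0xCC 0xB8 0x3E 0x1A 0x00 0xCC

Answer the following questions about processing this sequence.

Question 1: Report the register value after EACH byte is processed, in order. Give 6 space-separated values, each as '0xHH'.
0x35 0xAA 0xE5 0xF3 0xD7 0x41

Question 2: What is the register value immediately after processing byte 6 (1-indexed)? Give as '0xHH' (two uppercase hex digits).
Answer: 0x41

Derivation:
After byte 1 (0xCC): reg=0x35
After byte 2 (0xB8): reg=0xAA
After byte 3 (0x3E): reg=0xE5
After byte 4 (0x1A): reg=0xF3
After byte 5 (0x00): reg=0xD7
After byte 6 (0xCC): reg=0x41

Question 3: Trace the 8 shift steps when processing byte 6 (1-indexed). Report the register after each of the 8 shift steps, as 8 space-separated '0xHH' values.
After byte 1 (0xCC): reg=0x35
After byte 2 (0xB8): reg=0xAA
After byte 3 (0x3E): reg=0xE5
After byte 4 (0x1A): reg=0xF3
After byte 5 (0x00): reg=0xD7
Register before byte 6: 0xD7
After XOR with byte 0xCC: 0x1B

Answer: 0x36 0x6C 0xD8 0xB7 0x69 0xD2 0xA3 0x41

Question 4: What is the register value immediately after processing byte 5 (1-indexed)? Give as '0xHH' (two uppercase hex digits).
Answer: 0xD7

Derivation:
After byte 1 (0xCC): reg=0x35
After byte 2 (0xB8): reg=0xAA
After byte 3 (0x3E): reg=0xE5
After byte 4 (0x1A): reg=0xF3
After byte 5 (0x00): reg=0xD7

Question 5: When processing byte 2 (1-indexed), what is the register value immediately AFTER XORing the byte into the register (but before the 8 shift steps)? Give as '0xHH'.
Register before byte 2: 0x35
Byte 2: 0xB8
0x35 XOR 0xB8 = 0x8D

Answer: 0x8D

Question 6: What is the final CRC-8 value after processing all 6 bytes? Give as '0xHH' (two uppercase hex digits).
After byte 1 (0xCC): reg=0x35
After byte 2 (0xB8): reg=0xAA
After byte 3 (0x3E): reg=0xE5
After byte 4 (0x1A): reg=0xF3
After byte 5 (0x00): reg=0xD7
After byte 6 (0xCC): reg=0x41

Answer: 0x41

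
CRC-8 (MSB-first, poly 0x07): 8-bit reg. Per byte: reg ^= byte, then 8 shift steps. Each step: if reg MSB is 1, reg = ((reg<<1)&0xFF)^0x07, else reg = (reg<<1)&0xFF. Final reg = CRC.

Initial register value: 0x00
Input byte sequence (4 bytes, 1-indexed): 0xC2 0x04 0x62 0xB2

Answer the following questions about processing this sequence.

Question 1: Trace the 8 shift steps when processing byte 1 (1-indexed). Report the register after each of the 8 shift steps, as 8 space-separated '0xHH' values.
Register before byte 1: 0x00
After XOR with byte 0xC2: 0xC2

Answer: 0x83 0x01 0x02 0x04 0x08 0x10 0x20 0x40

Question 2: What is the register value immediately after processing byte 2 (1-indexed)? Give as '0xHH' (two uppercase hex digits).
Answer: 0xDB

Derivation:
After byte 1 (0xC2): reg=0x40
After byte 2 (0x04): reg=0xDB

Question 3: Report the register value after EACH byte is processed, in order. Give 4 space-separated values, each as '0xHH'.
0x40 0xDB 0x26 0xE5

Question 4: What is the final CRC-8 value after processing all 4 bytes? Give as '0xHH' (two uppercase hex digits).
After byte 1 (0xC2): reg=0x40
After byte 2 (0x04): reg=0xDB
After byte 3 (0x62): reg=0x26
After byte 4 (0xB2): reg=0xE5

Answer: 0xE5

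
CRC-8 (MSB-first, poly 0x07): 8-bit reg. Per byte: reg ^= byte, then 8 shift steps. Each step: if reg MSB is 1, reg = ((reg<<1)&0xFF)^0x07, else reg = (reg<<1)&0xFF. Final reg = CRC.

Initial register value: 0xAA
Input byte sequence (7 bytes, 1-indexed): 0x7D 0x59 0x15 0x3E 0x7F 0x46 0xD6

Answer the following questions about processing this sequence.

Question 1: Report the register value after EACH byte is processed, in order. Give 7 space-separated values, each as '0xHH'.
0x2B 0x59 0xE3 0x1D 0x29 0x0A 0x1A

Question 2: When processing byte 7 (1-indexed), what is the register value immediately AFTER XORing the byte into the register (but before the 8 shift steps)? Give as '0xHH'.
Answer: 0xDC

Derivation:
Register before byte 7: 0x0A
Byte 7: 0xD6
0x0A XOR 0xD6 = 0xDC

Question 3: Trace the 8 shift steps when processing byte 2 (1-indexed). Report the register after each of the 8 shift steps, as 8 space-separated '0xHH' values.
Answer: 0xE4 0xCF 0x99 0x35 0x6A 0xD4 0xAF 0x59

Derivation:
After byte 1 (0x7D): reg=0x2B
Register before byte 2: 0x2B
After XOR with byte 0x59: 0x72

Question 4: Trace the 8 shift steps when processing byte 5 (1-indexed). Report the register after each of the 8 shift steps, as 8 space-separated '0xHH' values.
Answer: 0xC4 0x8F 0x19 0x32 0x64 0xC8 0x97 0x29

Derivation:
After byte 1 (0x7D): reg=0x2B
After byte 2 (0x59): reg=0x59
After byte 3 (0x15): reg=0xE3
After byte 4 (0x3E): reg=0x1D
Register before byte 5: 0x1D
After XOR with byte 0x7F: 0x62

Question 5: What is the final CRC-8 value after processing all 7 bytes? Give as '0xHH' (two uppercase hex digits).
Answer: 0x1A

Derivation:
After byte 1 (0x7D): reg=0x2B
After byte 2 (0x59): reg=0x59
After byte 3 (0x15): reg=0xE3
After byte 4 (0x3E): reg=0x1D
After byte 5 (0x7F): reg=0x29
After byte 6 (0x46): reg=0x0A
After byte 7 (0xD6): reg=0x1A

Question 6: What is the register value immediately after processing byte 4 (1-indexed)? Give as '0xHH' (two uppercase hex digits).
After byte 1 (0x7D): reg=0x2B
After byte 2 (0x59): reg=0x59
After byte 3 (0x15): reg=0xE3
After byte 4 (0x3E): reg=0x1D

Answer: 0x1D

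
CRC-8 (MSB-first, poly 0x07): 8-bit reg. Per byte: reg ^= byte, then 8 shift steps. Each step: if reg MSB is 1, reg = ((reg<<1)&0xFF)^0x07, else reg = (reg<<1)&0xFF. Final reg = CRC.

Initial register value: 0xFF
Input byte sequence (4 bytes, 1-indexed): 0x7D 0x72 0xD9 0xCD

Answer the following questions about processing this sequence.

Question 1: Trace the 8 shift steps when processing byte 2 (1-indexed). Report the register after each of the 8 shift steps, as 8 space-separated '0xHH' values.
Answer: 0xED 0xDD 0xBD 0x7D 0xFA 0xF3 0xE1 0xC5

Derivation:
After byte 1 (0x7D): reg=0x87
Register before byte 2: 0x87
After XOR with byte 0x72: 0xF5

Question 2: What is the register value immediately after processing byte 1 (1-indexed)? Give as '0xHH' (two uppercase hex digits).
After byte 1 (0x7D): reg=0x87

Answer: 0x87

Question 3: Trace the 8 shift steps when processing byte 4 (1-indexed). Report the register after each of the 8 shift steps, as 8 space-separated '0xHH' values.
After byte 1 (0x7D): reg=0x87
After byte 2 (0x72): reg=0xC5
After byte 3 (0xD9): reg=0x54
Register before byte 4: 0x54
After XOR with byte 0xCD: 0x99

Answer: 0x35 0x6A 0xD4 0xAF 0x59 0xB2 0x63 0xC6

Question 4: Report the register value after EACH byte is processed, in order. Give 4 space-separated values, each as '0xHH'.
0x87 0xC5 0x54 0xC6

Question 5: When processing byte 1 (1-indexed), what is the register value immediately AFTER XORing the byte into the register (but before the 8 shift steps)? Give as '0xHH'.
Register before byte 1: 0xFF
Byte 1: 0x7D
0xFF XOR 0x7D = 0x82

Answer: 0x82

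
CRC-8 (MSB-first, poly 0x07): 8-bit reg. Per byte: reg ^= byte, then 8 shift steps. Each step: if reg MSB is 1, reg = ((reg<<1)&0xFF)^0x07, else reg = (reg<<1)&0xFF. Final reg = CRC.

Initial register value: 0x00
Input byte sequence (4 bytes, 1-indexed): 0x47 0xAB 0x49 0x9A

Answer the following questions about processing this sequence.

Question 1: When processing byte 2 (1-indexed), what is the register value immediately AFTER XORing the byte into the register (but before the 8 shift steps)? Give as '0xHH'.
Register before byte 2: 0xD2
Byte 2: 0xAB
0xD2 XOR 0xAB = 0x79

Answer: 0x79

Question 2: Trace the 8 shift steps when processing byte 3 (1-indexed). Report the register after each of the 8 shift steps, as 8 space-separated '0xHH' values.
After byte 1 (0x47): reg=0xD2
After byte 2 (0xAB): reg=0x68
Register before byte 3: 0x68
After XOR with byte 0x49: 0x21

Answer: 0x42 0x84 0x0F 0x1E 0x3C 0x78 0xF0 0xE7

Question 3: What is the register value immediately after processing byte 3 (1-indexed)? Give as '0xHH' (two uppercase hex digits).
Answer: 0xE7

Derivation:
After byte 1 (0x47): reg=0xD2
After byte 2 (0xAB): reg=0x68
After byte 3 (0x49): reg=0xE7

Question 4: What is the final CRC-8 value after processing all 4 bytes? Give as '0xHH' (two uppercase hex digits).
Answer: 0x74

Derivation:
After byte 1 (0x47): reg=0xD2
After byte 2 (0xAB): reg=0x68
After byte 3 (0x49): reg=0xE7
After byte 4 (0x9A): reg=0x74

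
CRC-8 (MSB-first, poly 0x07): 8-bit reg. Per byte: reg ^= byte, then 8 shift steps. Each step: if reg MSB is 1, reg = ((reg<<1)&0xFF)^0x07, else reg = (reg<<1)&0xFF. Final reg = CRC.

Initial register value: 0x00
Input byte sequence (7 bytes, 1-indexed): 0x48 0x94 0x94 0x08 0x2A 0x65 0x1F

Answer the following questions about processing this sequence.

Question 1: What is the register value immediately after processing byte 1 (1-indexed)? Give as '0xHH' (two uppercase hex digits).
Answer: 0xFF

Derivation:
After byte 1 (0x48): reg=0xFF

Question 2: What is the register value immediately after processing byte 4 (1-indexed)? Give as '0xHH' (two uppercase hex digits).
Answer: 0xA4

Derivation:
After byte 1 (0x48): reg=0xFF
After byte 2 (0x94): reg=0x16
After byte 3 (0x94): reg=0x87
After byte 4 (0x08): reg=0xA4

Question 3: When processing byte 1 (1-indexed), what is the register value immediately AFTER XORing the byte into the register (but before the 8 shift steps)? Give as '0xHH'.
Answer: 0x48

Derivation:
Register before byte 1: 0x00
Byte 1: 0x48
0x00 XOR 0x48 = 0x48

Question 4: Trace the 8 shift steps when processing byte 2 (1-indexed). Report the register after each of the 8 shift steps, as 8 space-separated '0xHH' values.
Answer: 0xD6 0xAB 0x51 0xA2 0x43 0x86 0x0B 0x16

Derivation:
After byte 1 (0x48): reg=0xFF
Register before byte 2: 0xFF
After XOR with byte 0x94: 0x6B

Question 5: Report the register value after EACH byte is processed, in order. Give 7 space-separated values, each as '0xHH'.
0xFF 0x16 0x87 0xA4 0xA3 0x5C 0xCE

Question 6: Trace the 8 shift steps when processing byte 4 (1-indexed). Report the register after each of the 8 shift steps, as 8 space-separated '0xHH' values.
After byte 1 (0x48): reg=0xFF
After byte 2 (0x94): reg=0x16
After byte 3 (0x94): reg=0x87
Register before byte 4: 0x87
After XOR with byte 0x08: 0x8F

Answer: 0x19 0x32 0x64 0xC8 0x97 0x29 0x52 0xA4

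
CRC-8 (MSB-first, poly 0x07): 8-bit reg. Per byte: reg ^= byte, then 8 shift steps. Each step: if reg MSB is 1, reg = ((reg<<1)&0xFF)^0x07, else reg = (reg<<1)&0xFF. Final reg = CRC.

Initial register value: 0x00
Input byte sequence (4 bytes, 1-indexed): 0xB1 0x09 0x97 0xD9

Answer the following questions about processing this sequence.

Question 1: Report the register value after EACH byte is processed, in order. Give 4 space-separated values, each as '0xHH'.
0x1E 0x65 0xD0 0x3F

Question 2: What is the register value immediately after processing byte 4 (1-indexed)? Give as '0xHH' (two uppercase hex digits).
After byte 1 (0xB1): reg=0x1E
After byte 2 (0x09): reg=0x65
After byte 3 (0x97): reg=0xD0
After byte 4 (0xD9): reg=0x3F

Answer: 0x3F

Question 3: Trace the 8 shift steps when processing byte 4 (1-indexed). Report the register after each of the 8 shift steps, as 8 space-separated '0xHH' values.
Answer: 0x12 0x24 0x48 0x90 0x27 0x4E 0x9C 0x3F

Derivation:
After byte 1 (0xB1): reg=0x1E
After byte 2 (0x09): reg=0x65
After byte 3 (0x97): reg=0xD0
Register before byte 4: 0xD0
After XOR with byte 0xD9: 0x09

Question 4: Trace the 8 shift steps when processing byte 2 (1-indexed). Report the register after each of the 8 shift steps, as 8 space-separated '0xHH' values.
After byte 1 (0xB1): reg=0x1E
Register before byte 2: 0x1E
After XOR with byte 0x09: 0x17

Answer: 0x2E 0x5C 0xB8 0x77 0xEE 0xDB 0xB1 0x65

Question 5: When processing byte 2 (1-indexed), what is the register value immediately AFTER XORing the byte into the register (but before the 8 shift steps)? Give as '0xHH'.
Register before byte 2: 0x1E
Byte 2: 0x09
0x1E XOR 0x09 = 0x17

Answer: 0x17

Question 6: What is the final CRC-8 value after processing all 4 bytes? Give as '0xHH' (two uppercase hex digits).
Answer: 0x3F

Derivation:
After byte 1 (0xB1): reg=0x1E
After byte 2 (0x09): reg=0x65
After byte 3 (0x97): reg=0xD0
After byte 4 (0xD9): reg=0x3F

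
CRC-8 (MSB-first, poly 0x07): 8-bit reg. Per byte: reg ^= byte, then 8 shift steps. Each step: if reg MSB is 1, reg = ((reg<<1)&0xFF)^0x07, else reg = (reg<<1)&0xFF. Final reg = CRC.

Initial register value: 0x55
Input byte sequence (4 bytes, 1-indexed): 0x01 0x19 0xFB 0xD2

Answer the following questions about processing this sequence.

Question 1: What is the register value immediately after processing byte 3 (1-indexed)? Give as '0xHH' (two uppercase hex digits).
After byte 1 (0x01): reg=0xAB
After byte 2 (0x19): reg=0x17
After byte 3 (0xFB): reg=0x8A

Answer: 0x8A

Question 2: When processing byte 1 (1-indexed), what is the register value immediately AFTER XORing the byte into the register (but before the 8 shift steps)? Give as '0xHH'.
Register before byte 1: 0x55
Byte 1: 0x01
0x55 XOR 0x01 = 0x54

Answer: 0x54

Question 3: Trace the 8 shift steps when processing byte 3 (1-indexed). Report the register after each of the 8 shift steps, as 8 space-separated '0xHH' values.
After byte 1 (0x01): reg=0xAB
After byte 2 (0x19): reg=0x17
Register before byte 3: 0x17
After XOR with byte 0xFB: 0xEC

Answer: 0xDF 0xB9 0x75 0xEA 0xD3 0xA1 0x45 0x8A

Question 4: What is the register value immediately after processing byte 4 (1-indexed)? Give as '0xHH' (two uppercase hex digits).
After byte 1 (0x01): reg=0xAB
After byte 2 (0x19): reg=0x17
After byte 3 (0xFB): reg=0x8A
After byte 4 (0xD2): reg=0x8F

Answer: 0x8F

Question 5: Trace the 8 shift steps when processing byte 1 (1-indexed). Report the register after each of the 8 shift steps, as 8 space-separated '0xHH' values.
Answer: 0xA8 0x57 0xAE 0x5B 0xB6 0x6B 0xD6 0xAB

Derivation:
Register before byte 1: 0x55
After XOR with byte 0x01: 0x54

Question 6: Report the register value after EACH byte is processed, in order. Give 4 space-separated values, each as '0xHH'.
0xAB 0x17 0x8A 0x8F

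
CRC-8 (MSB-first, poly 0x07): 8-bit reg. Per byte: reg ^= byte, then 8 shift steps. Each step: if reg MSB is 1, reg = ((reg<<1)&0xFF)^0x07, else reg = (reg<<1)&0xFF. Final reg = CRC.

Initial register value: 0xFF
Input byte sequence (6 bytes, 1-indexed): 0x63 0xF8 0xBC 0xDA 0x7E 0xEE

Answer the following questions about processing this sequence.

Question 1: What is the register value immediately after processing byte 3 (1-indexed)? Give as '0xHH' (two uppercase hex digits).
After byte 1 (0x63): reg=0xDD
After byte 2 (0xF8): reg=0xFB
After byte 3 (0xBC): reg=0xD2

Answer: 0xD2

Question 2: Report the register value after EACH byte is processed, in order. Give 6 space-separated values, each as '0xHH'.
0xDD 0xFB 0xD2 0x38 0xD5 0xA1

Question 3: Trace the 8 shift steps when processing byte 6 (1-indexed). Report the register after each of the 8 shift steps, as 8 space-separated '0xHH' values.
Answer: 0x76 0xEC 0xDF 0xB9 0x75 0xEA 0xD3 0xA1

Derivation:
After byte 1 (0x63): reg=0xDD
After byte 2 (0xF8): reg=0xFB
After byte 3 (0xBC): reg=0xD2
After byte 4 (0xDA): reg=0x38
After byte 5 (0x7E): reg=0xD5
Register before byte 6: 0xD5
After XOR with byte 0xEE: 0x3B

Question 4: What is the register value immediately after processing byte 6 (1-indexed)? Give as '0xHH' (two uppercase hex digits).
Answer: 0xA1

Derivation:
After byte 1 (0x63): reg=0xDD
After byte 2 (0xF8): reg=0xFB
After byte 3 (0xBC): reg=0xD2
After byte 4 (0xDA): reg=0x38
After byte 5 (0x7E): reg=0xD5
After byte 6 (0xEE): reg=0xA1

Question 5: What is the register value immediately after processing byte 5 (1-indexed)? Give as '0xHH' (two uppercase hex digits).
Answer: 0xD5

Derivation:
After byte 1 (0x63): reg=0xDD
After byte 2 (0xF8): reg=0xFB
After byte 3 (0xBC): reg=0xD2
After byte 4 (0xDA): reg=0x38
After byte 5 (0x7E): reg=0xD5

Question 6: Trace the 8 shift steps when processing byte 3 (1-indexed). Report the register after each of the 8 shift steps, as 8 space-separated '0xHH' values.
Answer: 0x8E 0x1B 0x36 0x6C 0xD8 0xB7 0x69 0xD2

Derivation:
After byte 1 (0x63): reg=0xDD
After byte 2 (0xF8): reg=0xFB
Register before byte 3: 0xFB
After XOR with byte 0xBC: 0x47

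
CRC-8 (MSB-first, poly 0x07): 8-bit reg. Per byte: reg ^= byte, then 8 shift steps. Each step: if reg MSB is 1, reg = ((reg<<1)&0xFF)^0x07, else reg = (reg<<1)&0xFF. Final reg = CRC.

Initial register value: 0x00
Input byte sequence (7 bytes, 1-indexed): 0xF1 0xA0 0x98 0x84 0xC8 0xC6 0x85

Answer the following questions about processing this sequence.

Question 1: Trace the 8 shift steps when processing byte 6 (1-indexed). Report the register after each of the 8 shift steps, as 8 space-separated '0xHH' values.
After byte 1 (0xF1): reg=0xD9
After byte 2 (0xA0): reg=0x68
After byte 3 (0x98): reg=0xDE
After byte 4 (0x84): reg=0x81
After byte 5 (0xC8): reg=0xF8
Register before byte 6: 0xF8
After XOR with byte 0xC6: 0x3E

Answer: 0x7C 0xF8 0xF7 0xE9 0xD5 0xAD 0x5D 0xBA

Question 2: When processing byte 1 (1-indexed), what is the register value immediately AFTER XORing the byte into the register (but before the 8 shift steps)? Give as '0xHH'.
Register before byte 1: 0x00
Byte 1: 0xF1
0x00 XOR 0xF1 = 0xF1

Answer: 0xF1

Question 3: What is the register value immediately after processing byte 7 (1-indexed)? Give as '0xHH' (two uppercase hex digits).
Answer: 0xBD

Derivation:
After byte 1 (0xF1): reg=0xD9
After byte 2 (0xA0): reg=0x68
After byte 3 (0x98): reg=0xDE
After byte 4 (0x84): reg=0x81
After byte 5 (0xC8): reg=0xF8
After byte 6 (0xC6): reg=0xBA
After byte 7 (0x85): reg=0xBD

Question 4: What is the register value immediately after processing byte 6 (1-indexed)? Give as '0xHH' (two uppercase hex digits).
Answer: 0xBA

Derivation:
After byte 1 (0xF1): reg=0xD9
After byte 2 (0xA0): reg=0x68
After byte 3 (0x98): reg=0xDE
After byte 4 (0x84): reg=0x81
After byte 5 (0xC8): reg=0xF8
After byte 6 (0xC6): reg=0xBA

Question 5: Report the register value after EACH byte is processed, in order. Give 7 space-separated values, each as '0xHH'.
0xD9 0x68 0xDE 0x81 0xF8 0xBA 0xBD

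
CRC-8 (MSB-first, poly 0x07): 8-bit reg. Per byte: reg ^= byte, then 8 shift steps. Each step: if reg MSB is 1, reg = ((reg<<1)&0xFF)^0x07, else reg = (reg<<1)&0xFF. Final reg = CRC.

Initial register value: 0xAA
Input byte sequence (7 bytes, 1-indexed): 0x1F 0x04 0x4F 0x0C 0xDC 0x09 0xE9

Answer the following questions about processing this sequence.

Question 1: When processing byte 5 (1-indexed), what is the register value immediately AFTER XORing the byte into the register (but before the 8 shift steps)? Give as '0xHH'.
Register before byte 5: 0xC1
Byte 5: 0xDC
0xC1 XOR 0xDC = 0x1D

Answer: 0x1D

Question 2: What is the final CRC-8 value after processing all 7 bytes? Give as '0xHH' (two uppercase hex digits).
Answer: 0x1F

Derivation:
After byte 1 (0x1F): reg=0x02
After byte 2 (0x04): reg=0x12
After byte 3 (0x4F): reg=0x94
After byte 4 (0x0C): reg=0xC1
After byte 5 (0xDC): reg=0x53
After byte 6 (0x09): reg=0x81
After byte 7 (0xE9): reg=0x1F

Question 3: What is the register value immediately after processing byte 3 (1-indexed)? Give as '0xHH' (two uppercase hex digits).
After byte 1 (0x1F): reg=0x02
After byte 2 (0x04): reg=0x12
After byte 3 (0x4F): reg=0x94

Answer: 0x94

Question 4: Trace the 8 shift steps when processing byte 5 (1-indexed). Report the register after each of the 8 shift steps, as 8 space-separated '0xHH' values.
After byte 1 (0x1F): reg=0x02
After byte 2 (0x04): reg=0x12
After byte 3 (0x4F): reg=0x94
After byte 4 (0x0C): reg=0xC1
Register before byte 5: 0xC1
After XOR with byte 0xDC: 0x1D

Answer: 0x3A 0x74 0xE8 0xD7 0xA9 0x55 0xAA 0x53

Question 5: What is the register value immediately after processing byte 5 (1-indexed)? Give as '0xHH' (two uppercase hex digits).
After byte 1 (0x1F): reg=0x02
After byte 2 (0x04): reg=0x12
After byte 3 (0x4F): reg=0x94
After byte 4 (0x0C): reg=0xC1
After byte 5 (0xDC): reg=0x53

Answer: 0x53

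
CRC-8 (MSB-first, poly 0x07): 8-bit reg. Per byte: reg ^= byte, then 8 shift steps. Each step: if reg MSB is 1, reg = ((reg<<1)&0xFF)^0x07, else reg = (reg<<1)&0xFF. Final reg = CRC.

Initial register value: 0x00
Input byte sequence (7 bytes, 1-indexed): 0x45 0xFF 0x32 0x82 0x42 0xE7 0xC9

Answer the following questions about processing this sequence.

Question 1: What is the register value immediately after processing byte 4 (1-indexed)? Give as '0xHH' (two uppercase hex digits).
Answer: 0xAA

Derivation:
After byte 1 (0x45): reg=0xDC
After byte 2 (0xFF): reg=0xE9
After byte 3 (0x32): reg=0x0F
After byte 4 (0x82): reg=0xAA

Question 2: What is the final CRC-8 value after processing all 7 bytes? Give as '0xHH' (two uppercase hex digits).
Answer: 0xC6

Derivation:
After byte 1 (0x45): reg=0xDC
After byte 2 (0xFF): reg=0xE9
After byte 3 (0x32): reg=0x0F
After byte 4 (0x82): reg=0xAA
After byte 5 (0x42): reg=0x96
After byte 6 (0xE7): reg=0x50
After byte 7 (0xC9): reg=0xC6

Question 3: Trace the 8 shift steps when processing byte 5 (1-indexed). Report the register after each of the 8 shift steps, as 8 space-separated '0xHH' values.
Answer: 0xD7 0xA9 0x55 0xAA 0x53 0xA6 0x4B 0x96

Derivation:
After byte 1 (0x45): reg=0xDC
After byte 2 (0xFF): reg=0xE9
After byte 3 (0x32): reg=0x0F
After byte 4 (0x82): reg=0xAA
Register before byte 5: 0xAA
After XOR with byte 0x42: 0xE8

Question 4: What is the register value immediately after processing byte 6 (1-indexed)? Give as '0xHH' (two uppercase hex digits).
After byte 1 (0x45): reg=0xDC
After byte 2 (0xFF): reg=0xE9
After byte 3 (0x32): reg=0x0F
After byte 4 (0x82): reg=0xAA
After byte 5 (0x42): reg=0x96
After byte 6 (0xE7): reg=0x50

Answer: 0x50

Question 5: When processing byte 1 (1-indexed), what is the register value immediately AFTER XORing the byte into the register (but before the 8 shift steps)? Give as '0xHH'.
Register before byte 1: 0x00
Byte 1: 0x45
0x00 XOR 0x45 = 0x45

Answer: 0x45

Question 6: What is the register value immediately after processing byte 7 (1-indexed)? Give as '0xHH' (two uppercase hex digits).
Answer: 0xC6

Derivation:
After byte 1 (0x45): reg=0xDC
After byte 2 (0xFF): reg=0xE9
After byte 3 (0x32): reg=0x0F
After byte 4 (0x82): reg=0xAA
After byte 5 (0x42): reg=0x96
After byte 6 (0xE7): reg=0x50
After byte 7 (0xC9): reg=0xC6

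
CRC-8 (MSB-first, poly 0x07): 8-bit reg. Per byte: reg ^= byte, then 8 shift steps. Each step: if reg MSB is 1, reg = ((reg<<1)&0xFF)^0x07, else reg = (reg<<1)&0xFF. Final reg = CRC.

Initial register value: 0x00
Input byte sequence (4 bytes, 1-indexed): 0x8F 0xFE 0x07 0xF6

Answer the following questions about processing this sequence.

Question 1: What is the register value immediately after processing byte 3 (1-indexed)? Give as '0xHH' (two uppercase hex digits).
After byte 1 (0x8F): reg=0xA4
After byte 2 (0xFE): reg=0x81
After byte 3 (0x07): reg=0x9B

Answer: 0x9B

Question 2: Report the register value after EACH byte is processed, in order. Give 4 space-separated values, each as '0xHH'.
0xA4 0x81 0x9B 0x04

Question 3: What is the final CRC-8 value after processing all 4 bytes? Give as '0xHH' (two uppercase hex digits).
Answer: 0x04

Derivation:
After byte 1 (0x8F): reg=0xA4
After byte 2 (0xFE): reg=0x81
After byte 3 (0x07): reg=0x9B
After byte 4 (0xF6): reg=0x04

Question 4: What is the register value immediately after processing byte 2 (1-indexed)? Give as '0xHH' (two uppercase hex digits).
Answer: 0x81

Derivation:
After byte 1 (0x8F): reg=0xA4
After byte 2 (0xFE): reg=0x81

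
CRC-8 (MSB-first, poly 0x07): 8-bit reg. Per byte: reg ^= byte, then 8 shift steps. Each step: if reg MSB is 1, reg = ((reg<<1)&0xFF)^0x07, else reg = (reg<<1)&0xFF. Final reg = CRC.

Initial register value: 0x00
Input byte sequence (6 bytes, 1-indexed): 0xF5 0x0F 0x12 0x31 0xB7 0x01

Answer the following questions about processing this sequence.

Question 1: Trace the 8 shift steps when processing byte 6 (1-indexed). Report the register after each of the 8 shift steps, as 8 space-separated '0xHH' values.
After byte 1 (0xF5): reg=0xC5
After byte 2 (0x0F): reg=0x78
After byte 3 (0x12): reg=0x11
After byte 4 (0x31): reg=0xE0
After byte 5 (0xB7): reg=0xA2
Register before byte 6: 0xA2
After XOR with byte 0x01: 0xA3

Answer: 0x41 0x82 0x03 0x06 0x0C 0x18 0x30 0x60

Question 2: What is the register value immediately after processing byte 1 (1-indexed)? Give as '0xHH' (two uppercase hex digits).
After byte 1 (0xF5): reg=0xC5

Answer: 0xC5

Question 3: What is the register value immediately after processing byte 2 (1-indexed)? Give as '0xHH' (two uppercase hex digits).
After byte 1 (0xF5): reg=0xC5
After byte 2 (0x0F): reg=0x78

Answer: 0x78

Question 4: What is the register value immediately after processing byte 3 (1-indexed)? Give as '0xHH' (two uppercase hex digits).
Answer: 0x11

Derivation:
After byte 1 (0xF5): reg=0xC5
After byte 2 (0x0F): reg=0x78
After byte 3 (0x12): reg=0x11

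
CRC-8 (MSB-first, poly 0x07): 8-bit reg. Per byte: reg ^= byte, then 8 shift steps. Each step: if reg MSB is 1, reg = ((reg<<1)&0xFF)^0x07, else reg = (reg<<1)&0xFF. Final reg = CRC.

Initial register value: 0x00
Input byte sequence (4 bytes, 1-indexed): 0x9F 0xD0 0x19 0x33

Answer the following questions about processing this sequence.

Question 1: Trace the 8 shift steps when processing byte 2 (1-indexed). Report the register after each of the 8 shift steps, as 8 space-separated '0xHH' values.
After byte 1 (0x9F): reg=0xD4
Register before byte 2: 0xD4
After XOR with byte 0xD0: 0x04

Answer: 0x08 0x10 0x20 0x40 0x80 0x07 0x0E 0x1C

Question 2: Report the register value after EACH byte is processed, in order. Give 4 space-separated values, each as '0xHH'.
0xD4 0x1C 0x1B 0xD8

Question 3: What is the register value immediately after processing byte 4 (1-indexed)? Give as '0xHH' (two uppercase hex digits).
Answer: 0xD8

Derivation:
After byte 1 (0x9F): reg=0xD4
After byte 2 (0xD0): reg=0x1C
After byte 3 (0x19): reg=0x1B
After byte 4 (0x33): reg=0xD8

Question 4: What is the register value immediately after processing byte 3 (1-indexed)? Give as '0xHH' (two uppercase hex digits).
Answer: 0x1B

Derivation:
After byte 1 (0x9F): reg=0xD4
After byte 2 (0xD0): reg=0x1C
After byte 3 (0x19): reg=0x1B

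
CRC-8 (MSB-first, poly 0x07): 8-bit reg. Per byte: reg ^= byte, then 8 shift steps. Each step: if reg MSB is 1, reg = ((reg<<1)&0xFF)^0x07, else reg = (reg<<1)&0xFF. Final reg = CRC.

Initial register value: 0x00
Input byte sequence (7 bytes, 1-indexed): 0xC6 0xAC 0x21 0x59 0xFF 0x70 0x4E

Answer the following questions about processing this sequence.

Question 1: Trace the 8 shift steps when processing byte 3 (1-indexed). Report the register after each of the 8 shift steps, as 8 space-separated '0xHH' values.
After byte 1 (0xC6): reg=0x5C
After byte 2 (0xAC): reg=0xDE
Register before byte 3: 0xDE
After XOR with byte 0x21: 0xFF

Answer: 0xF9 0xF5 0xED 0xDD 0xBD 0x7D 0xFA 0xF3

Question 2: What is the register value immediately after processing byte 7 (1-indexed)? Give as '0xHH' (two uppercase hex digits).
Answer: 0x07

Derivation:
After byte 1 (0xC6): reg=0x5C
After byte 2 (0xAC): reg=0xDE
After byte 3 (0x21): reg=0xF3
After byte 4 (0x59): reg=0x5F
After byte 5 (0xFF): reg=0x69
After byte 6 (0x70): reg=0x4F
After byte 7 (0x4E): reg=0x07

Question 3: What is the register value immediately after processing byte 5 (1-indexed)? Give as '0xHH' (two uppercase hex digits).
Answer: 0x69

Derivation:
After byte 1 (0xC6): reg=0x5C
After byte 2 (0xAC): reg=0xDE
After byte 3 (0x21): reg=0xF3
After byte 4 (0x59): reg=0x5F
After byte 5 (0xFF): reg=0x69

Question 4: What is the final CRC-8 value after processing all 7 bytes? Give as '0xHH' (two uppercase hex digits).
After byte 1 (0xC6): reg=0x5C
After byte 2 (0xAC): reg=0xDE
After byte 3 (0x21): reg=0xF3
After byte 4 (0x59): reg=0x5F
After byte 5 (0xFF): reg=0x69
After byte 6 (0x70): reg=0x4F
After byte 7 (0x4E): reg=0x07

Answer: 0x07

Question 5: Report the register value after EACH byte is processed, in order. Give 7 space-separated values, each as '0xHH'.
0x5C 0xDE 0xF3 0x5F 0x69 0x4F 0x07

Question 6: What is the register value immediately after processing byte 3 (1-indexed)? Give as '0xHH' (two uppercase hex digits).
After byte 1 (0xC6): reg=0x5C
After byte 2 (0xAC): reg=0xDE
After byte 3 (0x21): reg=0xF3

Answer: 0xF3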